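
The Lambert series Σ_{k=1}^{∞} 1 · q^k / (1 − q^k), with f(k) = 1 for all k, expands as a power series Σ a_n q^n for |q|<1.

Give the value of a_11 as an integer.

a_11 = 2

d|11:{11,1}  Σf=1+1=2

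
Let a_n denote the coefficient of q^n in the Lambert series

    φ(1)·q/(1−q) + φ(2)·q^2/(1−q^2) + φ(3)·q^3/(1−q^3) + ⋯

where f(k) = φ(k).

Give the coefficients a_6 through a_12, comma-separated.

[q^6] φ(1)=1,φ(2)=1,φ(3)=2,φ(6)=2 ⇒ 6
q^7  k|7↦φ(k): 1:1 7:6  a_7=7
[q^8] φ(8)=4,φ(4)=2,φ(2)=1,φ(1)=1 ⇒ 8
q^9  k|9↦φ(k): 9:6 3:2 1:1  a_9=9
n=10: 10·1 5·2 2·5 1·10  φ→[4+4+1+1]=10
[q^11] φ(1)=1,φ(11)=10 ⇒ 11
[q^12] φ(1)=1,φ(2)=1,φ(3)=2,φ(4)=2,φ(6)=2,φ(12)=4 ⇒ 12

6, 7, 8, 9, 10, 11, 12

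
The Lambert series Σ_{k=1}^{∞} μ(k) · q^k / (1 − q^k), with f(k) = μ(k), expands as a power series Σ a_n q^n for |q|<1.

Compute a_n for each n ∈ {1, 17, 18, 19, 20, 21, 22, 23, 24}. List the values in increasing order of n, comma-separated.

1, 0, 0, 0, 0, 0, 0, 0, 0

[q^1] μ(1)=1 ⇒ 1
q^17  k|17↦μ(k): 17:-1 1:1  a_17=0
d|18:{1,2,3,6,9,18}  Σμ=1+(-1)+(-1)+1+0+0=0
d|19:{19,1}  Σμ=(-1)+1=0
d|20:{20,10,5,4,2,1}  Σμ=0+1+(-1)+0+(-1)+1=0
q^21  k|21↦μ(k): 21:1 7:-1 3:-1 1:1  a_21=0
q^22  k|22↦μ(k): 1:1 2:-1 11:-1 22:1  a_22=0
d|23:{1,23}  Σμ=1+(-1)=0
[q^24] μ(24)=0,μ(12)=0,μ(8)=0,μ(6)=1,μ(4)=0,μ(3)=-1,μ(2)=-1,μ(1)=1 ⇒ 0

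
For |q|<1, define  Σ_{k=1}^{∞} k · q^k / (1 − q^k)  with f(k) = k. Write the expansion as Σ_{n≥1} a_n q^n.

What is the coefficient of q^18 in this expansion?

d|18:{18,9,6,3,2,1}  Σf=18+9+6+3+2+1=39

a_18 = 39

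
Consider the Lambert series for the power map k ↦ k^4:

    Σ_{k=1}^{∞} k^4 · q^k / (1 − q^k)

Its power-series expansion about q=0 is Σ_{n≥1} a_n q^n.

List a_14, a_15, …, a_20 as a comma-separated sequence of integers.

[q^14] f(1)=1,f(2)=16,f(7)=2401,f(14)=38416 ⇒ 40834
[q^15] f(15)=50625,f(5)=625,f(3)=81,f(1)=1 ⇒ 51332
d|16:{16,8,4,2,1}  Σf=65536+4096+256+16+1=69905
n=17: 1·17 17·1  f→[1+83521]=83522
q^18  k|18↦f(k): 18:104976 9:6561 6:1296 3:81 2:16 1:1  a_18=112931
n=19: 19·1 1·19  f→[130321+1]=130322
d|20:{1,2,4,5,10,20}  Σf=1+16+256+625+10000+160000=170898

40834, 51332, 69905, 83522, 112931, 130322, 170898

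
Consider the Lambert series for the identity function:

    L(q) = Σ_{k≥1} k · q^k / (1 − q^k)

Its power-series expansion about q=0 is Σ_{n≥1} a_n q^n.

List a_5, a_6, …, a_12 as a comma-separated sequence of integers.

d|5:{5,1}  Σf=5+1=6
[q^6] f(1)=1,f(2)=2,f(3)=3,f(6)=6 ⇒ 12
[q^7] f(7)=7,f(1)=1 ⇒ 8
[q^8] f(1)=1,f(2)=2,f(4)=4,f(8)=8 ⇒ 15
n=9: 9·1 3·3 1·9  f→[9+3+1]=13
[q^10] f(1)=1,f(2)=2,f(5)=5,f(10)=10 ⇒ 18
[q^11] f(1)=1,f(11)=11 ⇒ 12
n=12: 1·12 2·6 3·4 4·3 6·2 12·1  f→[1+2+3+4+6+12]=28

6, 12, 8, 15, 13, 18, 12, 28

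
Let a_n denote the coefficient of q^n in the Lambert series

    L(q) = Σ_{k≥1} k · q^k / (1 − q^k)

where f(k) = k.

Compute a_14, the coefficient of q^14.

q^14  k|14↦f(k): 1:1 2:2 7:7 14:14  a_14=24

a_14 = 24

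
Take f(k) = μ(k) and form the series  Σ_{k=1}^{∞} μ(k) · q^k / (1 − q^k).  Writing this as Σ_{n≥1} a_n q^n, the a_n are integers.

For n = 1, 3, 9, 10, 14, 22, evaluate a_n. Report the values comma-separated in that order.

q^1  k|1↦μ(k): 1:1  a_1=1
[q^3] μ(3)=-1,μ(1)=1 ⇒ 0
[q^9] μ(9)=0,μ(3)=-1,μ(1)=1 ⇒ 0
[q^10] μ(10)=1,μ(5)=-1,μ(2)=-1,μ(1)=1 ⇒ 0
n=14: 14·1 7·2 2·7 1·14  μ→[1+(-1)+(-1)+1]=0
q^22  k|22↦μ(k): 1:1 2:-1 11:-1 22:1  a_22=0

1, 0, 0, 0, 0, 0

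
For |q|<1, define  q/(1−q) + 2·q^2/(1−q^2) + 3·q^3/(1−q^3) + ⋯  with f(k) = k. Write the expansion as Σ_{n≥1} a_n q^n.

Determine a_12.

q^12  k|12↦f(k): 1:1 2:2 3:3 4:4 6:6 12:12  a_12=28

a_12 = 28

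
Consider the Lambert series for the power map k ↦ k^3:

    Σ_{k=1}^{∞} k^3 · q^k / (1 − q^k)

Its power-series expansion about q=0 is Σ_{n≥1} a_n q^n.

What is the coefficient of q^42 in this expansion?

q^42  k|42↦f(k): 42:74088 21:9261 14:2744 7:343 6:216 3:27 2:8 1:1  a_42=86688

a_42 = 86688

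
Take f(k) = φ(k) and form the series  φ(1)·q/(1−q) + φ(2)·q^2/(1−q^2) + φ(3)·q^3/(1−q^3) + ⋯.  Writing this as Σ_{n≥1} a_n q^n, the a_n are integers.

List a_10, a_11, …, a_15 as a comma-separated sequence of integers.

q^10  k|10↦φ(k): 10:4 5:4 2:1 1:1  a_10=10
d|11:{1,11}  Σφ=1+10=11
d|12:{12,6,4,3,2,1}  Σφ=4+2+2+2+1+1=12
[q^13] φ(13)=12,φ(1)=1 ⇒ 13
n=14: 14·1 7·2 2·7 1·14  φ→[6+6+1+1]=14
q^15  k|15↦φ(k): 1:1 3:2 5:4 15:8  a_15=15

10, 11, 12, 13, 14, 15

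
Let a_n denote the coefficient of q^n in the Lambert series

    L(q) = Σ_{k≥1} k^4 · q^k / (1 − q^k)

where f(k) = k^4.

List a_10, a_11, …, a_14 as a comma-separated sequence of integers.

[q^10] f(1)=1,f(2)=16,f(5)=625,f(10)=10000 ⇒ 10642
n=11: 11·1 1·11  f→[14641+1]=14642
[q^12] f(12)=20736,f(6)=1296,f(4)=256,f(3)=81,f(2)=16,f(1)=1 ⇒ 22386
n=13: 1·13 13·1  f→[1+28561]=28562
q^14  k|14↦f(k): 1:1 2:16 7:2401 14:38416  a_14=40834

10642, 14642, 22386, 28562, 40834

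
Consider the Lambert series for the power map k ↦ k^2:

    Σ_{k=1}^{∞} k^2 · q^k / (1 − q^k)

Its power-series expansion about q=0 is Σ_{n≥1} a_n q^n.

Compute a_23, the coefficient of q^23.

a_23 = 530

q^23  k|23↦f(k): 1:1 23:529  a_23=530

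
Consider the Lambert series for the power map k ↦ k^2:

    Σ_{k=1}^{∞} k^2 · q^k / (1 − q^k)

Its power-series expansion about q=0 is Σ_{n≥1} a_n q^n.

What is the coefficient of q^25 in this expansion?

a_25 = 651

n=25: 1·25 5·5 25·1  f→[1+25+625]=651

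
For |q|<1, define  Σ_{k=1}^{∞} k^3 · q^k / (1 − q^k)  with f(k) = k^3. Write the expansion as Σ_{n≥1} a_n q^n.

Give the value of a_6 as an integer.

q^6  k|6↦f(k): 1:1 2:8 3:27 6:216  a_6=252

a_6 = 252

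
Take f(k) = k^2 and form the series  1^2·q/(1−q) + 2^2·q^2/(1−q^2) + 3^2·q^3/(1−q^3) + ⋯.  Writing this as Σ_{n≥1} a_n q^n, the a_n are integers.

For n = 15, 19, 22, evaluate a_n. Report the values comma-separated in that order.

q^15  k|15↦f(k): 1:1 3:9 5:25 15:225  a_15=260
d|19:{1,19}  Σf=1+361=362
n=22: 22·1 11·2 2·11 1·22  f→[484+121+4+1]=610

260, 362, 610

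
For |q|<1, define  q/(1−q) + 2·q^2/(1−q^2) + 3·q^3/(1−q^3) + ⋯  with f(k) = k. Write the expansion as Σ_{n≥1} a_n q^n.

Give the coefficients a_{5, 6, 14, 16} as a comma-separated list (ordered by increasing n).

[q^5] f(1)=1,f(5)=5 ⇒ 6
q^6  k|6↦f(k): 6:6 3:3 2:2 1:1  a_6=12
d|14:{1,2,7,14}  Σf=1+2+7+14=24
q^16  k|16↦f(k): 1:1 2:2 4:4 8:8 16:16  a_16=31

6, 12, 24, 31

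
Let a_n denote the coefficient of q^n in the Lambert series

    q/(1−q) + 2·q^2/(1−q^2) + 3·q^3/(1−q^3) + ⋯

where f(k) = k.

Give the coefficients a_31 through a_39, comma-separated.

q^31  k|31↦f(k): 31:31 1:1  a_31=32
d|32:{32,16,8,4,2,1}  Σf=32+16+8+4+2+1=63
[q^33] f(1)=1,f(3)=3,f(11)=11,f(33)=33 ⇒ 48
q^34  k|34↦f(k): 34:34 17:17 2:2 1:1  a_34=54
d|35:{35,7,5,1}  Σf=35+7+5+1=48
d|36:{1,2,3,4,6,9,12,18,36}  Σf=1+2+3+4+6+9+12+18+36=91
[q^37] f(37)=37,f(1)=1 ⇒ 38
n=38: 1·38 2·19 19·2 38·1  f→[1+2+19+38]=60
q^39  k|39↦f(k): 39:39 13:13 3:3 1:1  a_39=56

32, 63, 48, 54, 48, 91, 38, 60, 56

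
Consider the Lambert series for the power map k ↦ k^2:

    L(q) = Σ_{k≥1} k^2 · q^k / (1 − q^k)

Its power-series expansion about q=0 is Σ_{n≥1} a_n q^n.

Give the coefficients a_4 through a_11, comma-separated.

q^4  k|4↦f(k): 4:16 2:4 1:1  a_4=21
n=5: 5·1 1·5  f→[25+1]=26
d|6:{6,3,2,1}  Σf=36+9+4+1=50
[q^7] f(7)=49,f(1)=1 ⇒ 50
d|8:{8,4,2,1}  Σf=64+16+4+1=85
d|9:{1,3,9}  Σf=1+9+81=91
q^10  k|10↦f(k): 10:100 5:25 2:4 1:1  a_10=130
q^11  k|11↦f(k): 1:1 11:121  a_11=122

21, 26, 50, 50, 85, 91, 130, 122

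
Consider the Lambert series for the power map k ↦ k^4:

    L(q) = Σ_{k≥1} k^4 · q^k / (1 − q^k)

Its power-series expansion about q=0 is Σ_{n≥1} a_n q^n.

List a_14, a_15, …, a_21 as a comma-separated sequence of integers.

40834, 51332, 69905, 83522, 112931, 130322, 170898, 196964

[q^14] f(1)=1,f(2)=16,f(7)=2401,f(14)=38416 ⇒ 40834
n=15: 15·1 5·3 3·5 1·15  f→[50625+625+81+1]=51332
[q^16] f(16)=65536,f(8)=4096,f(4)=256,f(2)=16,f(1)=1 ⇒ 69905
[q^17] f(1)=1,f(17)=83521 ⇒ 83522
[q^18] f(18)=104976,f(9)=6561,f(6)=1296,f(3)=81,f(2)=16,f(1)=1 ⇒ 112931
n=19: 19·1 1·19  f→[130321+1]=130322
d|20:{20,10,5,4,2,1}  Σf=160000+10000+625+256+16+1=170898
n=21: 21·1 7·3 3·7 1·21  f→[194481+2401+81+1]=196964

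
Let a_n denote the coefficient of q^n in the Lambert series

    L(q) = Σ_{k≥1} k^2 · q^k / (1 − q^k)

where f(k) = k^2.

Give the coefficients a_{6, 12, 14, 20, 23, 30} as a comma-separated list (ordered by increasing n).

[q^6] f(1)=1,f(2)=4,f(3)=9,f(6)=36 ⇒ 50
d|12:{12,6,4,3,2,1}  Σf=144+36+16+9+4+1=210
n=14: 14·1 7·2 2·7 1·14  f→[196+49+4+1]=250
d|20:{20,10,5,4,2,1}  Σf=400+100+25+16+4+1=546
n=23: 23·1 1·23  f→[529+1]=530
n=30: 30·1 15·2 10·3 6·5 5·6 3·10 2·15 1·30  f→[900+225+100+36+25+9+4+1]=1300

50, 210, 250, 546, 530, 1300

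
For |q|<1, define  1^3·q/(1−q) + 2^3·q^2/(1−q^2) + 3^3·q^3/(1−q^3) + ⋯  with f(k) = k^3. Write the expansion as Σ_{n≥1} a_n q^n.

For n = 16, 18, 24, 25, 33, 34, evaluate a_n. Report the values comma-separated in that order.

d|16:{1,2,4,8,16}  Σf=1+8+64+512+4096=4681
q^18  k|18↦f(k): 1:1 2:8 3:27 6:216 9:729 18:5832  a_18=6813
q^24  k|24↦f(k): 24:13824 12:1728 8:512 6:216 4:64 3:27 2:8 1:1  a_24=16380
d|25:{25,5,1}  Σf=15625+125+1=15751
n=33: 33·1 11·3 3·11 1·33  f→[35937+1331+27+1]=37296
q^34  k|34↦f(k): 34:39304 17:4913 2:8 1:1  a_34=44226

4681, 6813, 16380, 15751, 37296, 44226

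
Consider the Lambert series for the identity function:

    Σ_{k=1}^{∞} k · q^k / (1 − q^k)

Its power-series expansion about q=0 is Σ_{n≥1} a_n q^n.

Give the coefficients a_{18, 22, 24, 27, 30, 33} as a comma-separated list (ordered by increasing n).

39, 36, 60, 40, 72, 48

n=18: 1·18 2·9 3·6 6·3 9·2 18·1  f→[1+2+3+6+9+18]=39
[q^22] f(1)=1,f(2)=2,f(11)=11,f(22)=22 ⇒ 36
n=24: 1·24 2·12 3·8 4·6 6·4 8·3 12·2 24·1  f→[1+2+3+4+6+8+12+24]=60
q^27  k|27↦f(k): 27:27 9:9 3:3 1:1  a_27=40
n=30: 1·30 2·15 3·10 5·6 6·5 10·3 15·2 30·1  f→[1+2+3+5+6+10+15+30]=72
d|33:{33,11,3,1}  Σf=33+11+3+1=48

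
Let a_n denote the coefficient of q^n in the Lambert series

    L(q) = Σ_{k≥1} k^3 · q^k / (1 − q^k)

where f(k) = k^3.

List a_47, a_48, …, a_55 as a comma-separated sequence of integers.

n=47: 1·47 47·1  f→[1+103823]=103824
n=48: 48·1 24·2 16·3 12·4 8·6 6·8 4·12 3·16 2·24 1·48  f→[110592+13824+4096+1728+512+216+64+27+8+1]=131068
[q^49] f(1)=1,f(7)=343,f(49)=117649 ⇒ 117993
[q^50] f(50)=125000,f(25)=15625,f(10)=1000,f(5)=125,f(2)=8,f(1)=1 ⇒ 141759
[q^51] f(1)=1,f(3)=27,f(17)=4913,f(51)=132651 ⇒ 137592
q^52  k|52↦f(k): 1:1 2:8 4:64 13:2197 26:17576 52:140608  a_52=160454
d|53:{1,53}  Σf=1+148877=148878
d|54:{54,27,18,9,6,3,2,1}  Σf=157464+19683+5832+729+216+27+8+1=183960
n=55: 1·55 5·11 11·5 55·1  f→[1+125+1331+166375]=167832

103824, 131068, 117993, 141759, 137592, 160454, 148878, 183960, 167832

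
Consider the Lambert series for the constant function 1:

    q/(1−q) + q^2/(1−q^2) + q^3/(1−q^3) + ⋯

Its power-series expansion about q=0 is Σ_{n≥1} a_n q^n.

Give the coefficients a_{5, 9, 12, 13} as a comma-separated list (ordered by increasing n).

2, 3, 6, 2

q^5  k|5↦f(k): 5:1 1:1  a_5=2
[q^9] f(1)=1,f(3)=1,f(9)=1 ⇒ 3
q^12  k|12↦f(k): 12:1 6:1 4:1 3:1 2:1 1:1  a_12=6
[q^13] f(13)=1,f(1)=1 ⇒ 2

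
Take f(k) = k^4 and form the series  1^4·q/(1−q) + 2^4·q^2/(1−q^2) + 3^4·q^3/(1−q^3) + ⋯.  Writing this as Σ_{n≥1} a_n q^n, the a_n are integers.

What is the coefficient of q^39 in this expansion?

q^39  k|39↦f(k): 39:2313441 13:28561 3:81 1:1  a_39=2342084

a_39 = 2342084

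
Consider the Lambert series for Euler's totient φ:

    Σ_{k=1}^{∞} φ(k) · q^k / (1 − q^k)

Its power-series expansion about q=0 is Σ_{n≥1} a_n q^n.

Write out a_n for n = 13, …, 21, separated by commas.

[q^13] φ(1)=1,φ(13)=12 ⇒ 13
[q^14] φ(1)=1,φ(2)=1,φ(7)=6,φ(14)=6 ⇒ 14
[q^15] φ(15)=8,φ(5)=4,φ(3)=2,φ(1)=1 ⇒ 15
n=16: 1·16 2·8 4·4 8·2 16·1  φ→[1+1+2+4+8]=16
n=17: 17·1 1·17  φ→[16+1]=17
d|18:{1,2,3,6,9,18}  Σφ=1+1+2+2+6+6=18
q^19  k|19↦φ(k): 19:18 1:1  a_19=19
q^20  k|20↦φ(k): 20:8 10:4 5:4 4:2 2:1 1:1  a_20=20
n=21: 21·1 7·3 3·7 1·21  φ→[12+6+2+1]=21

13, 14, 15, 16, 17, 18, 19, 20, 21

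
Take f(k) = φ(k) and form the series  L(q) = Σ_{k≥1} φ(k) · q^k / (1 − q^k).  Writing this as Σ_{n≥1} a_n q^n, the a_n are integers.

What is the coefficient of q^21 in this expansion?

n=21: 21·1 7·3 3·7 1·21  φ→[12+6+2+1]=21

a_21 = 21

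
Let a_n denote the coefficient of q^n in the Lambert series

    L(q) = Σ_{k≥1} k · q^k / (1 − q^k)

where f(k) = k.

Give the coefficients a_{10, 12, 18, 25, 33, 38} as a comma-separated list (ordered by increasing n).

q^10  k|10↦f(k): 1:1 2:2 5:5 10:10  a_10=18
[q^12] f(1)=1,f(2)=2,f(3)=3,f(4)=4,f(6)=6,f(12)=12 ⇒ 28
q^18  k|18↦f(k): 18:18 9:9 6:6 3:3 2:2 1:1  a_18=39
[q^25] f(25)=25,f(5)=5,f(1)=1 ⇒ 31
[q^33] f(1)=1,f(3)=3,f(11)=11,f(33)=33 ⇒ 48
d|38:{1,2,19,38}  Σf=1+2+19+38=60

18, 28, 39, 31, 48, 60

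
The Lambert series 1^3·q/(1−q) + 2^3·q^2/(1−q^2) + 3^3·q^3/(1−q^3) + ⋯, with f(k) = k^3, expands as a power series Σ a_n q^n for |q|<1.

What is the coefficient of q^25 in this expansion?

q^25  k|25↦f(k): 1:1 5:125 25:15625  a_25=15751

a_25 = 15751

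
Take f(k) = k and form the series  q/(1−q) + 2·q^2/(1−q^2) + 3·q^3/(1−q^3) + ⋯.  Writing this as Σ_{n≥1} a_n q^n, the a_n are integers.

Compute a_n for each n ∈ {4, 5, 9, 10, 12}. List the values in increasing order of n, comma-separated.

7, 6, 13, 18, 28

d|4:{1,2,4}  Σf=1+2+4=7
[q^5] f(5)=5,f(1)=1 ⇒ 6
[q^9] f(1)=1,f(3)=3,f(9)=9 ⇒ 13
d|10:{10,5,2,1}  Σf=10+5+2+1=18
n=12: 1·12 2·6 3·4 4·3 6·2 12·1  f→[1+2+3+4+6+12]=28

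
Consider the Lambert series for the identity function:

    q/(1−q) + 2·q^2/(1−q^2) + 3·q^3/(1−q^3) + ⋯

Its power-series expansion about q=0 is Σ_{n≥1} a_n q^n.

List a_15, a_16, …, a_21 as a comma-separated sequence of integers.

[q^15] f(1)=1,f(3)=3,f(5)=5,f(15)=15 ⇒ 24
d|16:{16,8,4,2,1}  Σf=16+8+4+2+1=31
q^17  k|17↦f(k): 1:1 17:17  a_17=18
[q^18] f(18)=18,f(9)=9,f(6)=6,f(3)=3,f(2)=2,f(1)=1 ⇒ 39
n=19: 1·19 19·1  f→[1+19]=20
q^20  k|20↦f(k): 20:20 10:10 5:5 4:4 2:2 1:1  a_20=42
[q^21] f(1)=1,f(3)=3,f(7)=7,f(21)=21 ⇒ 32

24, 31, 18, 39, 20, 42, 32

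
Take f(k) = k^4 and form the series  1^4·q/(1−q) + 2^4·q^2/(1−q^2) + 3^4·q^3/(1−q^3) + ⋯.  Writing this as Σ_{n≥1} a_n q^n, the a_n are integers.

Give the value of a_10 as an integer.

[q^10] f(10)=10000,f(5)=625,f(2)=16,f(1)=1 ⇒ 10642

a_10 = 10642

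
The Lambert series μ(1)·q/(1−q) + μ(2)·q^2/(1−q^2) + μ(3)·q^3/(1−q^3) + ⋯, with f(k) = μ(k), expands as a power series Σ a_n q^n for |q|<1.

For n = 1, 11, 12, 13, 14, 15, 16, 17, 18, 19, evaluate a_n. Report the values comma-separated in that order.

1, 0, 0, 0, 0, 0, 0, 0, 0, 0

n=1: 1·1  μ→[1]=1
q^11  k|11↦μ(k): 1:1 11:-1  a_11=0
q^12  k|12↦μ(k): 12:0 6:1 4:0 3:-1 2:-1 1:1  a_12=0
[q^13] μ(1)=1,μ(13)=-1 ⇒ 0
n=14: 14·1 7·2 2·7 1·14  μ→[1+(-1)+(-1)+1]=0
q^15  k|15↦μ(k): 15:1 5:-1 3:-1 1:1  a_15=0
d|16:{16,8,4,2,1}  Σμ=0+0+0+(-1)+1=0
q^17  k|17↦μ(k): 1:1 17:-1  a_17=0
d|18:{1,2,3,6,9,18}  Σμ=1+(-1)+(-1)+1+0+0=0
[q^19] μ(1)=1,μ(19)=-1 ⇒ 0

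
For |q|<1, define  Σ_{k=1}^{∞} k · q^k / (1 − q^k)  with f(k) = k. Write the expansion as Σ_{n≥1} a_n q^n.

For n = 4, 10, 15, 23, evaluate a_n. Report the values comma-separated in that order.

7, 18, 24, 24

[q^4] f(1)=1,f(2)=2,f(4)=4 ⇒ 7
d|10:{1,2,5,10}  Σf=1+2+5+10=18
d|15:{1,3,5,15}  Σf=1+3+5+15=24
[q^23] f(23)=23,f(1)=1 ⇒ 24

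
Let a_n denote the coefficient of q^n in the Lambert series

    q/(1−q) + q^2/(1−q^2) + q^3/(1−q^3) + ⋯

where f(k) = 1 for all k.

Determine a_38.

[q^38] f(1)=1,f(2)=1,f(19)=1,f(38)=1 ⇒ 4

a_38 = 4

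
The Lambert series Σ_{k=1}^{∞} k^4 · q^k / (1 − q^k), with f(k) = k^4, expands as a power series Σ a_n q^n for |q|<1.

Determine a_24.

d|24:{1,2,3,4,6,8,12,24}  Σf=1+16+81+256+1296+4096+20736+331776=358258

a_24 = 358258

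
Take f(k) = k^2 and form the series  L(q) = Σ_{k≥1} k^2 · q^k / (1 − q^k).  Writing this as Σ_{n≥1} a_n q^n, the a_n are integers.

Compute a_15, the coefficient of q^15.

a_15 = 260

q^15  k|15↦f(k): 15:225 5:25 3:9 1:1  a_15=260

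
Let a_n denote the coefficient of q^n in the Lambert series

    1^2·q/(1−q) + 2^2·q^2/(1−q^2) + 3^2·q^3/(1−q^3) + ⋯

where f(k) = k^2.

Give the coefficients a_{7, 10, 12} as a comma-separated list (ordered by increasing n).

[q^7] f(1)=1,f(7)=49 ⇒ 50
n=10: 1·10 2·5 5·2 10·1  f→[1+4+25+100]=130
q^12  k|12↦f(k): 1:1 2:4 3:9 4:16 6:36 12:144  a_12=210

50, 130, 210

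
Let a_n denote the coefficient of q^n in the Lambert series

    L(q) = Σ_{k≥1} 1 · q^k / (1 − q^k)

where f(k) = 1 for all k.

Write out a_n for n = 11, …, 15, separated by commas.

2, 6, 2, 4, 4

d|11:{11,1}  Σf=1+1=2
d|12:{1,2,3,4,6,12}  Σf=1+1+1+1+1+1=6
[q^13] f(13)=1,f(1)=1 ⇒ 2
[q^14] f(1)=1,f(2)=1,f(7)=1,f(14)=1 ⇒ 4
[q^15] f(1)=1,f(3)=1,f(5)=1,f(15)=1 ⇒ 4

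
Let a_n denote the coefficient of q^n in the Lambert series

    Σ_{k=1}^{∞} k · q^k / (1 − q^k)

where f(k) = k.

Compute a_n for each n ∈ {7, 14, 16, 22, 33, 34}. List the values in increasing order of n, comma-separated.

n=7: 7·1 1·7  f→[7+1]=8
[q^14] f(14)=14,f(7)=7,f(2)=2,f(1)=1 ⇒ 24
[q^16] f(16)=16,f(8)=8,f(4)=4,f(2)=2,f(1)=1 ⇒ 31
[q^22] f(1)=1,f(2)=2,f(11)=11,f(22)=22 ⇒ 36
d|33:{1,3,11,33}  Σf=1+3+11+33=48
d|34:{34,17,2,1}  Σf=34+17+2+1=54

8, 24, 31, 36, 48, 54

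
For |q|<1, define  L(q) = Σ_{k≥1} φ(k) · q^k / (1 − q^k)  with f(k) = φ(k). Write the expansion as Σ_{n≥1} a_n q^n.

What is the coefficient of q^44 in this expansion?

n=44: 44·1 22·2 11·4 4·11 2·22 1·44  φ→[20+10+10+2+1+1]=44

a_44 = 44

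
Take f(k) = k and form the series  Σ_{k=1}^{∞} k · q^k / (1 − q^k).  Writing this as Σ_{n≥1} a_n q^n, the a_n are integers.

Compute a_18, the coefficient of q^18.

a_18 = 39

q^18  k|18↦f(k): 18:18 9:9 6:6 3:3 2:2 1:1  a_18=39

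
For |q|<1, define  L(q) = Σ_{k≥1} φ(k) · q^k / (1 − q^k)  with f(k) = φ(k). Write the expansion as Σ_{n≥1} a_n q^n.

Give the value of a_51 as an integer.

d|51:{51,17,3,1}  Σφ=32+16+2+1=51

a_51 = 51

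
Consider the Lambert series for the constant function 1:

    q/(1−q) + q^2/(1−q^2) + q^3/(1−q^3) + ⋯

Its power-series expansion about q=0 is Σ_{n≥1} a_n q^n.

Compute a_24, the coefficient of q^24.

a_24 = 8

d|24:{24,12,8,6,4,3,2,1}  Σf=1+1+1+1+1+1+1+1=8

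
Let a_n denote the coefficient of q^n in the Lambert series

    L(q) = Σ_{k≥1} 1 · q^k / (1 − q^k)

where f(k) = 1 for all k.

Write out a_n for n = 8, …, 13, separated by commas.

d|8:{1,2,4,8}  Σf=1+1+1+1=4
[q^9] f(1)=1,f(3)=1,f(9)=1 ⇒ 3
d|10:{1,2,5,10}  Σf=1+1+1+1=4
n=11: 11·1 1·11  f→[1+1]=2
[q^12] f(12)=1,f(6)=1,f(4)=1,f(3)=1,f(2)=1,f(1)=1 ⇒ 6
[q^13] f(1)=1,f(13)=1 ⇒ 2

4, 3, 4, 2, 6, 2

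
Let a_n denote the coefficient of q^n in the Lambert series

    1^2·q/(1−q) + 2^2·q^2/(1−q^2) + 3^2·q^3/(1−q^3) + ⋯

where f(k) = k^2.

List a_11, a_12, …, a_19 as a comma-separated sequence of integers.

n=11: 11·1 1·11  f→[121+1]=122
q^12  k|12↦f(k): 1:1 2:4 3:9 4:16 6:36 12:144  a_12=210
n=13: 1·13 13·1  f→[1+169]=170
[q^14] f(14)=196,f(7)=49,f(2)=4,f(1)=1 ⇒ 250
d|15:{1,3,5,15}  Σf=1+9+25+225=260
d|16:{1,2,4,8,16}  Σf=1+4+16+64+256=341
n=17: 17·1 1·17  f→[289+1]=290
d|18:{1,2,3,6,9,18}  Σf=1+4+9+36+81+324=455
[q^19] f(19)=361,f(1)=1 ⇒ 362

122, 210, 170, 250, 260, 341, 290, 455, 362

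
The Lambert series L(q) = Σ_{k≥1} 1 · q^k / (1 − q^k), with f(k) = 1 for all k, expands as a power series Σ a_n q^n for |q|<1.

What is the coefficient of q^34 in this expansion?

a_34 = 4

[q^34] f(1)=1,f(2)=1,f(17)=1,f(34)=1 ⇒ 4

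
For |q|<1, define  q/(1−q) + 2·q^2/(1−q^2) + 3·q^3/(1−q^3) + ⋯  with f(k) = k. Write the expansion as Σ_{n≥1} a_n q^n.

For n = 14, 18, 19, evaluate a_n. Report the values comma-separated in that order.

d|14:{14,7,2,1}  Σf=14+7+2+1=24
q^18  k|18↦f(k): 18:18 9:9 6:6 3:3 2:2 1:1  a_18=39
q^19  k|19↦f(k): 1:1 19:19  a_19=20

24, 39, 20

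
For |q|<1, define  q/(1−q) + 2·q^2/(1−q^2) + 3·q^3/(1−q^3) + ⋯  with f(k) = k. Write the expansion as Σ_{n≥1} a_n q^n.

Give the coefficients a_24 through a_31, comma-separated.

[q^24] f(24)=24,f(12)=12,f(8)=8,f(6)=6,f(4)=4,f(3)=3,f(2)=2,f(1)=1 ⇒ 60
n=25: 1·25 5·5 25·1  f→[1+5+25]=31
d|26:{1,2,13,26}  Σf=1+2+13+26=42
[q^27] f(27)=27,f(9)=9,f(3)=3,f(1)=1 ⇒ 40
[q^28] f(28)=28,f(14)=14,f(7)=7,f(4)=4,f(2)=2,f(1)=1 ⇒ 56
d|29:{29,1}  Σf=29+1=30
[q^30] f(1)=1,f(2)=2,f(3)=3,f(5)=5,f(6)=6,f(10)=10,f(15)=15,f(30)=30 ⇒ 72
d|31:{31,1}  Σf=31+1=32

60, 31, 42, 40, 56, 30, 72, 32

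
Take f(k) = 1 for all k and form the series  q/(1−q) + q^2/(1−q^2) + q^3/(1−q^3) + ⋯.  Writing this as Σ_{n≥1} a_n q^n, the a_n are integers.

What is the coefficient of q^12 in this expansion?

a_12 = 6

d|12:{12,6,4,3,2,1}  Σf=1+1+1+1+1+1=6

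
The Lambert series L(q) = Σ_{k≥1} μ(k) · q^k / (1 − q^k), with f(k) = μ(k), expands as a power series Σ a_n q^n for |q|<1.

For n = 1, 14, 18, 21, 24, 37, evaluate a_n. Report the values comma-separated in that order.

n=1: 1·1  μ→[1]=1
q^14  k|14↦μ(k): 14:1 7:-1 2:-1 1:1  a_14=0
[q^18] μ(1)=1,μ(2)=-1,μ(3)=-1,μ(6)=1,μ(9)=0,μ(18)=0 ⇒ 0
[q^21] μ(21)=1,μ(7)=-1,μ(3)=-1,μ(1)=1 ⇒ 0
q^24  k|24↦μ(k): 1:1 2:-1 3:-1 4:0 6:1 8:0 12:0 24:0  a_24=0
n=37: 37·1 1·37  μ→[(-1)+1]=0

1, 0, 0, 0, 0, 0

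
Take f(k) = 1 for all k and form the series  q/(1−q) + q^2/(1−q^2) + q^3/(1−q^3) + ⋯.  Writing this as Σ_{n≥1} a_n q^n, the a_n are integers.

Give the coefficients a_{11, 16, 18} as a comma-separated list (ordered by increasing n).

2, 5, 6

n=11: 1·11 11·1  f→[1+1]=2
d|16:{16,8,4,2,1}  Σf=1+1+1+1+1=5
d|18:{18,9,6,3,2,1}  Σf=1+1+1+1+1+1=6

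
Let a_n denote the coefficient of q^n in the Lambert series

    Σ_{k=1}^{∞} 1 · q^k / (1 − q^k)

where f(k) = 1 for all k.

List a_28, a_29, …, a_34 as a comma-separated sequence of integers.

6, 2, 8, 2, 6, 4, 4

[q^28] f(28)=1,f(14)=1,f(7)=1,f(4)=1,f(2)=1,f(1)=1 ⇒ 6
n=29: 1·29 29·1  f→[1+1]=2
q^30  k|30↦f(k): 30:1 15:1 10:1 6:1 5:1 3:1 2:1 1:1  a_30=8
[q^31] f(1)=1,f(31)=1 ⇒ 2
[q^32] f(32)=1,f(16)=1,f(8)=1,f(4)=1,f(2)=1,f(1)=1 ⇒ 6
q^33  k|33↦f(k): 1:1 3:1 11:1 33:1  a_33=4
n=34: 1·34 2·17 17·2 34·1  f→[1+1+1+1]=4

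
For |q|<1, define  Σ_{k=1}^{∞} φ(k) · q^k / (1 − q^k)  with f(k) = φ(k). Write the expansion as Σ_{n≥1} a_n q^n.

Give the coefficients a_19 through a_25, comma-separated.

d|19:{1,19}  Σφ=1+18=19
d|20:{1,2,4,5,10,20}  Σφ=1+1+2+4+4+8=20
n=21: 1·21 3·7 7·3 21·1  φ→[1+2+6+12]=21
[q^22] φ(1)=1,φ(2)=1,φ(11)=10,φ(22)=10 ⇒ 22
d|23:{23,1}  Σφ=22+1=23
q^24  k|24↦φ(k): 24:8 12:4 8:4 6:2 4:2 3:2 2:1 1:1  a_24=24
[q^25] φ(25)=20,φ(5)=4,φ(1)=1 ⇒ 25

19, 20, 21, 22, 23, 24, 25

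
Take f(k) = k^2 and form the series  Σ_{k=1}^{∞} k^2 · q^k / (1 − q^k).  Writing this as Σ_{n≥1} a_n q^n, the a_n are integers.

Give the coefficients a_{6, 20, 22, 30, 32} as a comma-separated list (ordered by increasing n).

n=6: 6·1 3·2 2·3 1·6  f→[36+9+4+1]=50
[q^20] f(1)=1,f(2)=4,f(4)=16,f(5)=25,f(10)=100,f(20)=400 ⇒ 546
q^22  k|22↦f(k): 1:1 2:4 11:121 22:484  a_22=610
d|30:{30,15,10,6,5,3,2,1}  Σf=900+225+100+36+25+9+4+1=1300
q^32  k|32↦f(k): 32:1024 16:256 8:64 4:16 2:4 1:1  a_32=1365

50, 546, 610, 1300, 1365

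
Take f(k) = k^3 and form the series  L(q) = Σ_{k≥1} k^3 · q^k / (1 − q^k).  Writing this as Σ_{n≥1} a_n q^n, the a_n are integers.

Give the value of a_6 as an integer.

a_6 = 252

n=6: 1·6 2·3 3·2 6·1  f→[1+8+27+216]=252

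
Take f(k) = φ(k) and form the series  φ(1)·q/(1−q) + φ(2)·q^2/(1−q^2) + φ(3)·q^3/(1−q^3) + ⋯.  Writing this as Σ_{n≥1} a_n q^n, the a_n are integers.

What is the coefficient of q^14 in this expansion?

n=14: 14·1 7·2 2·7 1·14  φ→[6+6+1+1]=14

a_14 = 14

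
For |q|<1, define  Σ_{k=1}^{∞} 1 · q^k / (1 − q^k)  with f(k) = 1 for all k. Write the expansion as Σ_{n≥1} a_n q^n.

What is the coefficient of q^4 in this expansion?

a_4 = 3

n=4: 4·1 2·2 1·4  f→[1+1+1]=3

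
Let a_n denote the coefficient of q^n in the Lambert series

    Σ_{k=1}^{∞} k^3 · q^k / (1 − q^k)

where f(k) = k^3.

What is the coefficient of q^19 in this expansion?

a_19 = 6860

[q^19] f(19)=6859,f(1)=1 ⇒ 6860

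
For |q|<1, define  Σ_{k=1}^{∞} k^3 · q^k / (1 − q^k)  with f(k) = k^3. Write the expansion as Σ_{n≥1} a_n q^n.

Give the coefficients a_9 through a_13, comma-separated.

[q^9] f(1)=1,f(3)=27,f(9)=729 ⇒ 757
n=10: 10·1 5·2 2·5 1·10  f→[1000+125+8+1]=1134
d|11:{1,11}  Σf=1+1331=1332
n=12: 1·12 2·6 3·4 4·3 6·2 12·1  f→[1+8+27+64+216+1728]=2044
q^13  k|13↦f(k): 13:2197 1:1  a_13=2198

757, 1134, 1332, 2044, 2198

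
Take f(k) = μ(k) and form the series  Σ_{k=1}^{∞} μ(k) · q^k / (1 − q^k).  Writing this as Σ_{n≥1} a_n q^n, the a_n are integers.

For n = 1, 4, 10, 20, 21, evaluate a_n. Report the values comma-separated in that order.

q^1  k|1↦μ(k): 1:1  a_1=1
d|4:{1,2,4}  Σμ=1+(-1)+0=0
[q^10] μ(1)=1,μ(2)=-1,μ(5)=-1,μ(10)=1 ⇒ 0
q^20  k|20↦μ(k): 1:1 2:-1 4:0 5:-1 10:1 20:0  a_20=0
[q^21] μ(21)=1,μ(7)=-1,μ(3)=-1,μ(1)=1 ⇒ 0

1, 0, 0, 0, 0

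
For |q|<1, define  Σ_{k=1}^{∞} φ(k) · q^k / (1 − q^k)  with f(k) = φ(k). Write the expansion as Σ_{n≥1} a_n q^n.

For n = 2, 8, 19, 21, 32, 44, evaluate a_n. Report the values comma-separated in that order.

n=2: 1·2 2·1  φ→[1+1]=2
[q^8] φ(1)=1,φ(2)=1,φ(4)=2,φ(8)=4 ⇒ 8
q^19  k|19↦φ(k): 19:18 1:1  a_19=19
n=21: 21·1 7·3 3·7 1·21  φ→[12+6+2+1]=21
q^32  k|32↦φ(k): 1:1 2:1 4:2 8:4 16:8 32:16  a_32=32
[q^44] φ(44)=20,φ(22)=10,φ(11)=10,φ(4)=2,φ(2)=1,φ(1)=1 ⇒ 44

2, 8, 19, 21, 32, 44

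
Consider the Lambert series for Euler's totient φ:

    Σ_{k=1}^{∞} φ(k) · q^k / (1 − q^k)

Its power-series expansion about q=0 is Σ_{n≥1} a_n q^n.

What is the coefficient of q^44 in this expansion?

q^44  k|44↦φ(k): 44:20 22:10 11:10 4:2 2:1 1:1  a_44=44

a_44 = 44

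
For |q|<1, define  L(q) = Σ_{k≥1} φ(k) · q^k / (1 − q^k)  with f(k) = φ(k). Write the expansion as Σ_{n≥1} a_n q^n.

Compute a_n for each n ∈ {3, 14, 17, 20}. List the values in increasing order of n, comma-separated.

[q^3] φ(3)=2,φ(1)=1 ⇒ 3
q^14  k|14↦φ(k): 1:1 2:1 7:6 14:6  a_14=14
q^17  k|17↦φ(k): 1:1 17:16  a_17=17
q^20  k|20↦φ(k): 20:8 10:4 5:4 4:2 2:1 1:1  a_20=20

3, 14, 17, 20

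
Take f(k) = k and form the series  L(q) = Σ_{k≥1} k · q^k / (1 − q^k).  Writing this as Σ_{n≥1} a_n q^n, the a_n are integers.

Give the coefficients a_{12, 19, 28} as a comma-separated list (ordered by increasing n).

28, 20, 56

[q^12] f(1)=1,f(2)=2,f(3)=3,f(4)=4,f(6)=6,f(12)=12 ⇒ 28
[q^19] f(19)=19,f(1)=1 ⇒ 20
n=28: 28·1 14·2 7·4 4·7 2·14 1·28  f→[28+14+7+4+2+1]=56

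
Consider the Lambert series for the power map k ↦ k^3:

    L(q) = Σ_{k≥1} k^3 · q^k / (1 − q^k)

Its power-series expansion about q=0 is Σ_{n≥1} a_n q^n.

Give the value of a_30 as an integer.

a_30 = 31752

q^30  k|30↦f(k): 30:27000 15:3375 10:1000 6:216 5:125 3:27 2:8 1:1  a_30=31752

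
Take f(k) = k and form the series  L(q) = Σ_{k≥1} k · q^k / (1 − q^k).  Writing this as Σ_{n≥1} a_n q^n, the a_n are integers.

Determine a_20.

a_20 = 42

[q^20] f(20)=20,f(10)=10,f(5)=5,f(4)=4,f(2)=2,f(1)=1 ⇒ 42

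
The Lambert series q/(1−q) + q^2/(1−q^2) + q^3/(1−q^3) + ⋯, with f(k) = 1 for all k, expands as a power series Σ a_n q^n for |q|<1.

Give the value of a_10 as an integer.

d|10:{10,5,2,1}  Σf=1+1+1+1=4

a_10 = 4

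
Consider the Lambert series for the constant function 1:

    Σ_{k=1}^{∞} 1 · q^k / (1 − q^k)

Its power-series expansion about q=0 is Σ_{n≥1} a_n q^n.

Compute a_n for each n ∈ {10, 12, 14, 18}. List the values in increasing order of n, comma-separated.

q^10  k|10↦f(k): 10:1 5:1 2:1 1:1  a_10=4
[q^12] f(1)=1,f(2)=1,f(3)=1,f(4)=1,f(6)=1,f(12)=1 ⇒ 6
d|14:{1,2,7,14}  Σf=1+1+1+1=4
d|18:{1,2,3,6,9,18}  Σf=1+1+1+1+1+1=6

4, 6, 4, 6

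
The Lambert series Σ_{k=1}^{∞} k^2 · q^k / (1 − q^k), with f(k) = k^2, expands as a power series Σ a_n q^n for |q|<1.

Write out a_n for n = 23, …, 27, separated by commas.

d|23:{23,1}  Σf=529+1=530
q^24  k|24↦f(k): 24:576 12:144 8:64 6:36 4:16 3:9 2:4 1:1  a_24=850
[q^25] f(1)=1,f(5)=25,f(25)=625 ⇒ 651
q^26  k|26↦f(k): 26:676 13:169 2:4 1:1  a_26=850
[q^27] f(27)=729,f(9)=81,f(3)=9,f(1)=1 ⇒ 820

530, 850, 651, 850, 820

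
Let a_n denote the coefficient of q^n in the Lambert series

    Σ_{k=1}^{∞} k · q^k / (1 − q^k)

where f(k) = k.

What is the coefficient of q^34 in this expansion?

q^34  k|34↦f(k): 1:1 2:2 17:17 34:34  a_34=54

a_34 = 54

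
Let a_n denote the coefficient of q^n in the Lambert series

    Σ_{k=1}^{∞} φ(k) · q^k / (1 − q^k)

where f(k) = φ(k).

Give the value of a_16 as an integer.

n=16: 1·16 2·8 4·4 8·2 16·1  φ→[1+1+2+4+8]=16

a_16 = 16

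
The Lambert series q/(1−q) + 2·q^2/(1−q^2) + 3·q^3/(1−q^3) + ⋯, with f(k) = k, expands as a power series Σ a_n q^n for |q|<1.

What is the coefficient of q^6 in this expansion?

[q^6] f(6)=6,f(3)=3,f(2)=2,f(1)=1 ⇒ 12

a_6 = 12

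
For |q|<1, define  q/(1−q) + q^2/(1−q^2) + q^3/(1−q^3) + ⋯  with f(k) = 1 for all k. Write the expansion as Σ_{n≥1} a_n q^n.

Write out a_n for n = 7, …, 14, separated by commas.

q^7  k|7↦f(k): 7:1 1:1  a_7=2
d|8:{1,2,4,8}  Σf=1+1+1+1=4
[q^9] f(1)=1,f(3)=1,f(9)=1 ⇒ 3
[q^10] f(1)=1,f(2)=1,f(5)=1,f(10)=1 ⇒ 4
[q^11] f(11)=1,f(1)=1 ⇒ 2
q^12  k|12↦f(k): 1:1 2:1 3:1 4:1 6:1 12:1  a_12=6
q^13  k|13↦f(k): 1:1 13:1  a_13=2
n=14: 14·1 7·2 2·7 1·14  f→[1+1+1+1]=4

2, 4, 3, 4, 2, 6, 2, 4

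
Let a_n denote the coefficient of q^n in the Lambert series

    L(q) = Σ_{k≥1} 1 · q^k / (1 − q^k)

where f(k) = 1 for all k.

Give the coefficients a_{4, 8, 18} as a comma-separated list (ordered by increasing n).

q^4  k|4↦f(k): 1:1 2:1 4:1  a_4=3
q^8  k|8↦f(k): 8:1 4:1 2:1 1:1  a_8=4
q^18  k|18↦f(k): 1:1 2:1 3:1 6:1 9:1 18:1  a_18=6

3, 4, 6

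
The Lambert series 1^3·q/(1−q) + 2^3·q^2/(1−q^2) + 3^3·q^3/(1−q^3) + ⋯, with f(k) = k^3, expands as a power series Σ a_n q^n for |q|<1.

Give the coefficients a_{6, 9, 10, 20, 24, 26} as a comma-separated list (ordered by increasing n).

n=6: 1·6 2·3 3·2 6·1  f→[1+8+27+216]=252
n=9: 1·9 3·3 9·1  f→[1+27+729]=757
d|10:{10,5,2,1}  Σf=1000+125+8+1=1134
[q^20] f(1)=1,f(2)=8,f(4)=64,f(5)=125,f(10)=1000,f(20)=8000 ⇒ 9198
[q^24] f(1)=1,f(2)=8,f(3)=27,f(4)=64,f(6)=216,f(8)=512,f(12)=1728,f(24)=13824 ⇒ 16380
d|26:{26,13,2,1}  Σf=17576+2197+8+1=19782

252, 757, 1134, 9198, 16380, 19782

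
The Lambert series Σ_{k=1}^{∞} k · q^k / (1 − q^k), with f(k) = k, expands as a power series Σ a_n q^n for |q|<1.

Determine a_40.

a_40 = 90

[q^40] f(40)=40,f(20)=20,f(10)=10,f(8)=8,f(5)=5,f(4)=4,f(2)=2,f(1)=1 ⇒ 90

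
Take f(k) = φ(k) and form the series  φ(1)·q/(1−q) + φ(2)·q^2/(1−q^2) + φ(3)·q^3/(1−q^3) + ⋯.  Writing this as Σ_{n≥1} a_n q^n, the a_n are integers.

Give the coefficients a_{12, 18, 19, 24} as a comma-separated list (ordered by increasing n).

q^12  k|12↦φ(k): 12:4 6:2 4:2 3:2 2:1 1:1  a_12=12
n=18: 18·1 9·2 6·3 3·6 2·9 1·18  φ→[6+6+2+2+1+1]=18
n=19: 1·19 19·1  φ→[1+18]=19
q^24  k|24↦φ(k): 24:8 12:4 8:4 6:2 4:2 3:2 2:1 1:1  a_24=24

12, 18, 19, 24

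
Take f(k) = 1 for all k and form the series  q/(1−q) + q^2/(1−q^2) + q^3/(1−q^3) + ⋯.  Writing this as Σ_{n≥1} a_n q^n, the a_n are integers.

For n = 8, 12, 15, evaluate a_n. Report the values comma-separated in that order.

4, 6, 4

n=8: 1·8 2·4 4·2 8·1  f→[1+1+1+1]=4
d|12:{1,2,3,4,6,12}  Σf=1+1+1+1+1+1=6
[q^15] f(1)=1,f(3)=1,f(5)=1,f(15)=1 ⇒ 4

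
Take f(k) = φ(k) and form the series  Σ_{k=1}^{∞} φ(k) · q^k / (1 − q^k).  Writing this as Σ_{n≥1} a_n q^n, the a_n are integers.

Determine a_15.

d|15:{1,3,5,15}  Σφ=1+2+4+8=15

a_15 = 15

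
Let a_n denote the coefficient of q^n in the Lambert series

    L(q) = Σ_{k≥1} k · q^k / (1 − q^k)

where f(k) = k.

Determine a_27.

a_27 = 40

[q^27] f(1)=1,f(3)=3,f(9)=9,f(27)=27 ⇒ 40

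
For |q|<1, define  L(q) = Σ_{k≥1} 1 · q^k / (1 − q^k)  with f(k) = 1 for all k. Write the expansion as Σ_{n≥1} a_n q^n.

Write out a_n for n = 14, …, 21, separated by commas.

4, 4, 5, 2, 6, 2, 6, 4

d|14:{1,2,7,14}  Σf=1+1+1+1=4
d|15:{1,3,5,15}  Σf=1+1+1+1=4
d|16:{16,8,4,2,1}  Σf=1+1+1+1+1=5
[q^17] f(1)=1,f(17)=1 ⇒ 2
[q^18] f(1)=1,f(2)=1,f(3)=1,f(6)=1,f(9)=1,f(18)=1 ⇒ 6
[q^19] f(19)=1,f(1)=1 ⇒ 2
n=20: 1·20 2·10 4·5 5·4 10·2 20·1  f→[1+1+1+1+1+1]=6
q^21  k|21↦f(k): 1:1 3:1 7:1 21:1  a_21=4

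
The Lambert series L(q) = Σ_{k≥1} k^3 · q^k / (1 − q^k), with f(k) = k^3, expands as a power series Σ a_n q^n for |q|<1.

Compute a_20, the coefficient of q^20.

a_20 = 9198

q^20  k|20↦f(k): 20:8000 10:1000 5:125 4:64 2:8 1:1  a_20=9198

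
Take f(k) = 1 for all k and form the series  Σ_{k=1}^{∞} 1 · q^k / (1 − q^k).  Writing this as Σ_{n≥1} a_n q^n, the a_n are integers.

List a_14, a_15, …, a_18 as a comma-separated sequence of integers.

4, 4, 5, 2, 6

[q^14] f(1)=1,f(2)=1,f(7)=1,f(14)=1 ⇒ 4
n=15: 15·1 5·3 3·5 1·15  f→[1+1+1+1]=4
q^16  k|16↦f(k): 16:1 8:1 4:1 2:1 1:1  a_16=5
d|17:{1,17}  Σf=1+1=2
q^18  k|18↦f(k): 1:1 2:1 3:1 6:1 9:1 18:1  a_18=6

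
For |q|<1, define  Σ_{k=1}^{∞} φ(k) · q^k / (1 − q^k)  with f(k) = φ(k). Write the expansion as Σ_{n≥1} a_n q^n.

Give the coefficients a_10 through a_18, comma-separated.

n=10: 10·1 5·2 2·5 1·10  φ→[4+4+1+1]=10
n=11: 11·1 1·11  φ→[10+1]=11
[q^12] φ(12)=4,φ(6)=2,φ(4)=2,φ(3)=2,φ(2)=1,φ(1)=1 ⇒ 12
q^13  k|13↦φ(k): 1:1 13:12  a_13=13
n=14: 1·14 2·7 7·2 14·1  φ→[1+1+6+6]=14
d|15:{15,5,3,1}  Σφ=8+4+2+1=15
d|16:{16,8,4,2,1}  Σφ=8+4+2+1+1=16
[q^17] φ(17)=16,φ(1)=1 ⇒ 17
[q^18] φ(18)=6,φ(9)=6,φ(6)=2,φ(3)=2,φ(2)=1,φ(1)=1 ⇒ 18

10, 11, 12, 13, 14, 15, 16, 17, 18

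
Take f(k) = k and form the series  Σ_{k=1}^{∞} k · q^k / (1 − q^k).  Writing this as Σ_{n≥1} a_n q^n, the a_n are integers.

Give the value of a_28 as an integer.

[q^28] f(1)=1,f(2)=2,f(4)=4,f(7)=7,f(14)=14,f(28)=28 ⇒ 56

a_28 = 56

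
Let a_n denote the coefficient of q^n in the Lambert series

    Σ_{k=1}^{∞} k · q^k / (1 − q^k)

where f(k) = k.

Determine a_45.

[q^45] f(1)=1,f(3)=3,f(5)=5,f(9)=9,f(15)=15,f(45)=45 ⇒ 78

a_45 = 78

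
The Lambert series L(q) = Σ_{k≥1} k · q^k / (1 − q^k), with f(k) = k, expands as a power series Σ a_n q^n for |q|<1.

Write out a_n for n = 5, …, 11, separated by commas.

q^5  k|5↦f(k): 5:5 1:1  a_5=6
d|6:{6,3,2,1}  Σf=6+3+2+1=12
d|7:{1,7}  Σf=1+7=8
n=8: 8·1 4·2 2·4 1·8  f→[8+4+2+1]=15
[q^9] f(9)=9,f(3)=3,f(1)=1 ⇒ 13
q^10  k|10↦f(k): 10:10 5:5 2:2 1:1  a_10=18
[q^11] f(11)=11,f(1)=1 ⇒ 12

6, 12, 8, 15, 13, 18, 12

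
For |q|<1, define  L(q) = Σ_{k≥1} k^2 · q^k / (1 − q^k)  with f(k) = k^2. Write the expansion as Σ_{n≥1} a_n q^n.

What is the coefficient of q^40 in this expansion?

a_40 = 2210

n=40: 1·40 2·20 4·10 5·8 8·5 10·4 20·2 40·1  f→[1+4+16+25+64+100+400+1600]=2210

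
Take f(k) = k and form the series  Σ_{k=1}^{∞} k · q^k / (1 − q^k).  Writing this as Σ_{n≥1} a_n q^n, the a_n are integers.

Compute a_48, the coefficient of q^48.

a_48 = 124

[q^48] f(1)=1,f(2)=2,f(3)=3,f(4)=4,f(6)=6,f(8)=8,f(12)=12,f(16)=16,f(24)=24,f(48)=48 ⇒ 124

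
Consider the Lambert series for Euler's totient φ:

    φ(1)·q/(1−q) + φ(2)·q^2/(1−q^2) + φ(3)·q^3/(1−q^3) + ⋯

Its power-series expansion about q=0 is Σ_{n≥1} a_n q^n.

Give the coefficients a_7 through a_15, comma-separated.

d|7:{7,1}  Σφ=6+1=7
d|8:{1,2,4,8}  Σφ=1+1+2+4=8
q^9  k|9↦φ(k): 9:6 3:2 1:1  a_9=9
q^10  k|10↦φ(k): 10:4 5:4 2:1 1:1  a_10=10
q^11  k|11↦φ(k): 11:10 1:1  a_11=11
q^12  k|12↦φ(k): 12:4 6:2 4:2 3:2 2:1 1:1  a_12=12
d|13:{13,1}  Σφ=12+1=13
d|14:{1,2,7,14}  Σφ=1+1+6+6=14
q^15  k|15↦φ(k): 15:8 5:4 3:2 1:1  a_15=15

7, 8, 9, 10, 11, 12, 13, 14, 15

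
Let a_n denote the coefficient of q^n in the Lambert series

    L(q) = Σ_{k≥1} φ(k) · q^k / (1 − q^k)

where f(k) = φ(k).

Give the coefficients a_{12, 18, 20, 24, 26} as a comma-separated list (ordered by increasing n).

n=12: 1·12 2·6 3·4 4·3 6·2 12·1  φ→[1+1+2+2+2+4]=12
q^18  k|18↦φ(k): 18:6 9:6 6:2 3:2 2:1 1:1  a_18=18
d|20:{20,10,5,4,2,1}  Σφ=8+4+4+2+1+1=20
[q^24] φ(24)=8,φ(12)=4,φ(8)=4,φ(6)=2,φ(4)=2,φ(3)=2,φ(2)=1,φ(1)=1 ⇒ 24
d|26:{26,13,2,1}  Σφ=12+12+1+1=26

12, 18, 20, 24, 26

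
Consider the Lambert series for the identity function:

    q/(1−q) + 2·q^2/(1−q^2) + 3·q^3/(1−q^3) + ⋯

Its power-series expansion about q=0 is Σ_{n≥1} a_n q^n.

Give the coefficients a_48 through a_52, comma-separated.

124, 57, 93, 72, 98

d|48:{1,2,3,4,6,8,12,16,24,48}  Σf=1+2+3+4+6+8+12+16+24+48=124
q^49  k|49↦f(k): 1:1 7:7 49:49  a_49=57
[q^50] f(1)=1,f(2)=2,f(5)=5,f(10)=10,f(25)=25,f(50)=50 ⇒ 93
[q^51] f(51)=51,f(17)=17,f(3)=3,f(1)=1 ⇒ 72
[q^52] f(52)=52,f(26)=26,f(13)=13,f(4)=4,f(2)=2,f(1)=1 ⇒ 98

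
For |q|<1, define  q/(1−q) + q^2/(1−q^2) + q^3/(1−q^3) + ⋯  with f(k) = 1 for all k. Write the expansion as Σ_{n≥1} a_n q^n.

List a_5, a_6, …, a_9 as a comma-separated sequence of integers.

2, 4, 2, 4, 3

[q^5] f(5)=1,f(1)=1 ⇒ 2
d|6:{1,2,3,6}  Σf=1+1+1+1=4
[q^7] f(1)=1,f(7)=1 ⇒ 2
q^8  k|8↦f(k): 1:1 2:1 4:1 8:1  a_8=4
d|9:{1,3,9}  Σf=1+1+1=3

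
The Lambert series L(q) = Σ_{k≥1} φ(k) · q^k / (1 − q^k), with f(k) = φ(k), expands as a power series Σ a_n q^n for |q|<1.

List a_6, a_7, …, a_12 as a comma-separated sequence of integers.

[q^6] φ(6)=2,φ(3)=2,φ(2)=1,φ(1)=1 ⇒ 6
d|7:{7,1}  Σφ=6+1=7
d|8:{1,2,4,8}  Σφ=1+1+2+4=8
[q^9] φ(1)=1,φ(3)=2,φ(9)=6 ⇒ 9
[q^10] φ(10)=4,φ(5)=4,φ(2)=1,φ(1)=1 ⇒ 10
[q^11] φ(11)=10,φ(1)=1 ⇒ 11
n=12: 12·1 6·2 4·3 3·4 2·6 1·12  φ→[4+2+2+2+1+1]=12

6, 7, 8, 9, 10, 11, 12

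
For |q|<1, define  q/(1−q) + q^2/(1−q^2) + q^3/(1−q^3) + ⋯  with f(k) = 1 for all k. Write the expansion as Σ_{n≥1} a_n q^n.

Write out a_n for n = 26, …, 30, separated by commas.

n=26: 26·1 13·2 2·13 1·26  f→[1+1+1+1]=4
[q^27] f(27)=1,f(9)=1,f(3)=1,f(1)=1 ⇒ 4
n=28: 28·1 14·2 7·4 4·7 2·14 1·28  f→[1+1+1+1+1+1]=6
q^29  k|29↦f(k): 1:1 29:1  a_29=2
d|30:{30,15,10,6,5,3,2,1}  Σf=1+1+1+1+1+1+1+1=8

4, 4, 6, 2, 8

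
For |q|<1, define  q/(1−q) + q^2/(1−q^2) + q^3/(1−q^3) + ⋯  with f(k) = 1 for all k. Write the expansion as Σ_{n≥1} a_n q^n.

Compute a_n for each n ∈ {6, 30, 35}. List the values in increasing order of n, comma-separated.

[q^6] f(6)=1,f(3)=1,f(2)=1,f(1)=1 ⇒ 4
q^30  k|30↦f(k): 1:1 2:1 3:1 5:1 6:1 10:1 15:1 30:1  a_30=8
n=35: 35·1 7·5 5·7 1·35  f→[1+1+1+1]=4

4, 8, 4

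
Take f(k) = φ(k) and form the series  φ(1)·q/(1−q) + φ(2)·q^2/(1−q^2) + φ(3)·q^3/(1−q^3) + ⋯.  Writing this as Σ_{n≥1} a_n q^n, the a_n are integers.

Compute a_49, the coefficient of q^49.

[q^49] φ(49)=42,φ(7)=6,φ(1)=1 ⇒ 49

a_49 = 49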